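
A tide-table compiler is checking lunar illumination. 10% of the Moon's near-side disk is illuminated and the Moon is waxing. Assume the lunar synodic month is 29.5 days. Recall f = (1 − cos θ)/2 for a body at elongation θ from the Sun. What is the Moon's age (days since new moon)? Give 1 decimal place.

3.0 days

cos θ = 1 − 2f = 0.800, giving a principal value of 36.9°.
Waxing ⇒ before full, so θ = 36.9°.
That fraction of the synodic month is 36.9/360 × 29.5 d ≈ 3.02 d.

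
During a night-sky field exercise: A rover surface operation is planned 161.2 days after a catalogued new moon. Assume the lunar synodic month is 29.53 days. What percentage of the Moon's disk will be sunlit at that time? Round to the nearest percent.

Reduce mod P: 161.2 − 5×29.53 = 13.55 d into the current lunation.
The Moon has covered 13.55/29.53 of its cycle, so θ ≈ 360° × 13.55/29.53 = 165.2°.
With cos θ = (-0.967), the lit fraction is (1 − (-0.967))/2 ≈ 0.983, so 98%.

98%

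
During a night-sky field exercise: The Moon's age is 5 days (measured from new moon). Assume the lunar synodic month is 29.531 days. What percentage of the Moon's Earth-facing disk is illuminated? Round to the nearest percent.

Phase angle: θ = 360°·(5 d)/(29.531 d) = 61.0°.
cos 61.0° = 0.486, so f = (1 − 0.486)/2 = 0.257, so 26%.

26%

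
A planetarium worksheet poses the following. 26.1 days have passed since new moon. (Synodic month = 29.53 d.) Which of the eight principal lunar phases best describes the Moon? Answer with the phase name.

θ ≈ 360° × 26.1/29.53 = 318°, which falls in the waning crescent sector.

waning crescent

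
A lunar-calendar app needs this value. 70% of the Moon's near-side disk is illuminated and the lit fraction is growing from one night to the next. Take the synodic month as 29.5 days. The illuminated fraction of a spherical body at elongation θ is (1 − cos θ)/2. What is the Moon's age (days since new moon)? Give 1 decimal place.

9.3 days

Invert f = (1 − cos θ)/2 to get cos θ = 1 − 2(0.70) = -0.400, hence θ₀ = arccos -0.400 = 113.6°.
Waxing ⇒ before full, so θ = 113.6°.
At 360°/29.5 d per day, 113.6° corresponds to 9.31 days.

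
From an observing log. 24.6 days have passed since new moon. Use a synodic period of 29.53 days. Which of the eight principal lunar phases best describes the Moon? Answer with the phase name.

θ ≈ 360° × 24.6/29.53 = 300°, which falls in the waning crescent sector.

waning crescent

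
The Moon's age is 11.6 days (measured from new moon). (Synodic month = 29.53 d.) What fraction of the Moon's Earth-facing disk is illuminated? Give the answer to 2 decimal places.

0.89

Phase angle: θ = 360°·(11.6 d)/(29.53 d) = 141.4°.
Illuminated fraction = (1 − cos 141.4°)/2 = (1 − (-0.782))/2 ≈ 0.891.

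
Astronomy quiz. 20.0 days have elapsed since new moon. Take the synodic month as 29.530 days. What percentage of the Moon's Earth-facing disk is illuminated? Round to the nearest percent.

72%

Elongation θ = 360° × 20.0/29.530 ≈ 243.8°.
cos 243.8° = (-0.441), so f = (1 − (-0.441))/2 = 0.721, so 72%.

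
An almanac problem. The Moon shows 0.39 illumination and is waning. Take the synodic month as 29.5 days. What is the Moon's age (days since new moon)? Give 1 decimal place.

From f = (1 − cos θ)/2: cos θ = 1 − 2×0.39 = 0.220; arccos → 77.3°.
Since the Moon is past full (waning), take the reflex angle: θ = 360° − 77.3° = 282.7°.
That fraction of the synodic month is 282.7/360 × 29.5 d ≈ 23.17 d.

23.2 days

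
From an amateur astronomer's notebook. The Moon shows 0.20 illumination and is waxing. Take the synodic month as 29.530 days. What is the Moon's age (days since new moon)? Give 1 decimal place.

4.4 days

From f = (1 − cos θ)/2: cos θ = 1 − 2×0.20 = 0.600; arccos → 53.1°.
The Moon is waxing (0°–180°), so θ = 53.1° directly.
That fraction of the synodic month is 53.1/360 × 29.530 d ≈ 4.36 d.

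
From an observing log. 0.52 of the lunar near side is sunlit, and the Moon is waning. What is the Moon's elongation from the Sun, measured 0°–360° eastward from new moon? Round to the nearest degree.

268°

Invert f = (1 − cos θ)/2 to get cos θ = 1 − 2(0.52) = -0.040, hence θ₀ = arccos -0.040 = 92.3°.
Waning ⇒ past full, so θ = 360° − 92.3° = 267.7°.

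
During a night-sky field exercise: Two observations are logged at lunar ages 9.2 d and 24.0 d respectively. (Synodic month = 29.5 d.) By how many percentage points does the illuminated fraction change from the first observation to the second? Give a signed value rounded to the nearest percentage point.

-38 pp

First observation: θ = 360°·9.2/29.5 = 112.3°, so f = 0.689.
Second observation: θ = 292.9°, f = 0.306.
Δf = 0.306 − 0.689 = -0.384, i.e. -38 pp.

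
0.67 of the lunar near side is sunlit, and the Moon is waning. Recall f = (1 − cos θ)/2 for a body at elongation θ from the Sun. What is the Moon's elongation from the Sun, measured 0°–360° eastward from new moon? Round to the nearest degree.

Invert f = (1 − cos θ)/2 to get cos θ = 1 − 2(0.67) = -0.340, hence θ₀ = arccos -0.340 = 109.9°.
Waning ⇒ past full, so θ = 360° − 109.9° = 250.1°.

250°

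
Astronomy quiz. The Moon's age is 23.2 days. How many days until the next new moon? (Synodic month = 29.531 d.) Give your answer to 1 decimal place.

6.3 days

The next new moon completes the synodic month: 29.531 − 23.2 = 6.331 days.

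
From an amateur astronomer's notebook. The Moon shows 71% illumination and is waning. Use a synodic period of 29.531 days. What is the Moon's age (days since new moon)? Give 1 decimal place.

20.1 days

Invert f = (1 − cos θ)/2 to get cos θ = 1 − 2(0.71) = -0.420, hence θ₀ = arccos -0.420 = 114.8°.
A waning Moon lies in 180°–360°, so θ = 360° − 114.8° = 245.2°.
At 360°/29.531 d per day, 245.2° corresponds to 20.11 days.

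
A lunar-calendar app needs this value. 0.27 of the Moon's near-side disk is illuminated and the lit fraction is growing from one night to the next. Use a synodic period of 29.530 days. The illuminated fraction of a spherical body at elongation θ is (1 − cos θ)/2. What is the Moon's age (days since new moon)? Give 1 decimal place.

5.1 days

From f = (1 − cos θ)/2: cos θ = 1 − 2×0.27 = 0.460; arccos → 62.6°.
Before full moon the principal value applies: θ = 62.6°.
At 360°/29.530 d per day, 62.6° corresponds to 5.14 days.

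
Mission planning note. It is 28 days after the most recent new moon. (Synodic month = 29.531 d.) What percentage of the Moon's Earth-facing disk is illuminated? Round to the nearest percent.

3%

Elongation θ = 360° × 28/29.531 ≈ 341.3°.
With cos θ = 0.947, the lit fraction is (1 − 0.947)/2 ≈ 0.026, so 3%.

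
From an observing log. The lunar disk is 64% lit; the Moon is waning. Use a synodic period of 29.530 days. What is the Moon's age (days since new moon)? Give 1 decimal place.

20.8 days

cos θ = 1 − 2f = -0.280, giving a principal value of 106.3°.
Since the Moon is past full (waning), take the reflex angle: θ = 360° − 106.3° = 253.7°.
At 360°/29.530 d per day, 253.7° corresponds to 20.81 days.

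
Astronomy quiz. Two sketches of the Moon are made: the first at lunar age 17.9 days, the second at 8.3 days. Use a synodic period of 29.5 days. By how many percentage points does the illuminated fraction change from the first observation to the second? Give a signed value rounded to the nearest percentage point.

First observation: θ = 360°·17.9/29.5 = 218.4°, so f = 0.892.
Second observation: θ = 101.3°, f = 0.598.
Δf = 0.598 − 0.892 = -0.294, i.e. -29 pp.

-29 pp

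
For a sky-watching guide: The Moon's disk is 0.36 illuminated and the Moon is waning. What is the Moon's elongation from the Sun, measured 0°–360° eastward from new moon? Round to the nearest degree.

From f = (1 − cos θ)/2: cos θ = 1 − 2×0.36 = 0.280; arccos → 73.7°.
Since the Moon is past full (waning), take the reflex angle: θ = 360° − 73.7° = 286.3°.

286°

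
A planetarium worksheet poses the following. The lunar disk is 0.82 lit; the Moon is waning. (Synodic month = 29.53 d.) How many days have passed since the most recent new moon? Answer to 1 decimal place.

cos θ = 1 − 2f = -0.640, giving a principal value of 129.8°.
A waning Moon lies in 180°–360°, so θ = 360° − 129.8° = 230.2°.
At 360°/29.53 d per day, 230.2° corresponds to 18.88 days.

18.9 days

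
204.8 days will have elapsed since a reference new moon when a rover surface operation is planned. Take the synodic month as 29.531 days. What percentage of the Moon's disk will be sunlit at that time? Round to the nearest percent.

Reduce mod P: 204.8 − 6×29.531 = 27.61 d into the current lunation.
The Moon has covered 27.61/29.531 of its cycle, so θ ≈ 360° × 27.61/29.531 = 336.6°.
cos 336.6° = 0.918, so f = (1 − 0.918)/2 = 0.041, so 4%.

4%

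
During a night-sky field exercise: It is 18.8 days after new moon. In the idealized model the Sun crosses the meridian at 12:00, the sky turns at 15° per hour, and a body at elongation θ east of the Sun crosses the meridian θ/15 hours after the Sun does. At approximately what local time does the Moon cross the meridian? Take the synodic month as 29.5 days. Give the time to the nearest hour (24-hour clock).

Phase angle: θ = 360°·(18.8 d)/(29.5 d) = 229.4°.
The Moon trails the Sun by θ/15 = 229.4/15 ≈ 15.29 hours.
12:00 + 15.29 h ≈ 03:18 → 03:00 to the nearest hour.

03:00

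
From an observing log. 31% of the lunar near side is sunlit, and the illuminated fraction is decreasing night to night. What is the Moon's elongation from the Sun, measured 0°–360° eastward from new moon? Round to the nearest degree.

292°

cos θ = 1 − 2f = 0.380, giving a principal value of 67.7°.
A waning Moon lies in 180°–360°, so θ = 360° − 67.7° = 292.3°.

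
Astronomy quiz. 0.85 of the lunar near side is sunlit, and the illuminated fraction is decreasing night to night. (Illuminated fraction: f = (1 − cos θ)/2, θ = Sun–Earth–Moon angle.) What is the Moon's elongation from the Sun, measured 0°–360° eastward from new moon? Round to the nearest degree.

From f = (1 − cos θ)/2: cos θ = 1 − 2×0.85 = -0.700; arccos → 134.4°.
A waning Moon lies in 180°–360°, so θ = 360° − 134.4° = 225.6°.

226°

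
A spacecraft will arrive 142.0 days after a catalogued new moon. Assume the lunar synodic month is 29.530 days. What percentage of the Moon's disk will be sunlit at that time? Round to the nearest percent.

Reduce mod P: 142.0 − 4×29.530 = 23.88 d into the current lunation.
Phase angle: θ = 360°·(23.88 d)/(29.530 d) = 291.1°.
cos 291.1° = 0.360, so f = (1 − 0.360)/2 = 0.320, so 32%.

32%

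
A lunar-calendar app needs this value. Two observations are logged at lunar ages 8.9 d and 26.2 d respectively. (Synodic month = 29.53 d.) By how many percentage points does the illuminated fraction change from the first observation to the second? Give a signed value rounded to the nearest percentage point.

-54 pp

θ₁ = 360° × 8.9/29.53 = 108.5°, f₁ = (1 − cos θ₁)/2 = 0.659.
θ₂ = 360° × 26.2/29.53 = 319.4°, f₂ = (1 − cos θ₂)/2 = 0.120.
Change = f₂ − f₁ = -0.538 → -54 percentage points.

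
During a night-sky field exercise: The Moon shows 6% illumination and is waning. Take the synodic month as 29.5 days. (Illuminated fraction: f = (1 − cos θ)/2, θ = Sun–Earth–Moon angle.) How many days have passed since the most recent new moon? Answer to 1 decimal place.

Invert f = (1 − cos θ)/2 to get cos θ = 1 − 2(0.06) = 0.880, hence θ₀ = arccos 0.880 = 28.4°.
A waning Moon lies in 180°–360°, so θ = 360° − 28.4° = 331.6°.
That fraction of the synodic month is 331.6/360 × 29.5 d ≈ 27.18 d.

27.2 days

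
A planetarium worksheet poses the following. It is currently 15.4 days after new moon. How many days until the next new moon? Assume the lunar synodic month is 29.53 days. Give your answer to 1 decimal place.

The next new moon completes the synodic month: 29.53 − 15.4 = 14.130 days.

14.1 days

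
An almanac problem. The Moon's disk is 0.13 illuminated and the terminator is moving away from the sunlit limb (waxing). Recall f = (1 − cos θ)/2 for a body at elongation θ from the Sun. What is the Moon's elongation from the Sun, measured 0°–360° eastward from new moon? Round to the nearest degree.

42°

cos θ = 1 − 2f = 0.740, giving a principal value of 42.3°.
Waxing ⇒ before full, so θ = 42.3°.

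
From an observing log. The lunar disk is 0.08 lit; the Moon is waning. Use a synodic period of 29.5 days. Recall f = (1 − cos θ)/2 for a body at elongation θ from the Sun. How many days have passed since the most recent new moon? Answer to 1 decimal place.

Invert f = (1 − cos θ)/2 to get cos θ = 1 − 2(0.08) = 0.840, hence θ₀ = arccos 0.840 = 32.9°.
Waning ⇒ past full, so θ = 360° − 32.9° = 327.1°.
That fraction of the synodic month is 327.1/360 × 29.5 d ≈ 26.81 d.

26.8 days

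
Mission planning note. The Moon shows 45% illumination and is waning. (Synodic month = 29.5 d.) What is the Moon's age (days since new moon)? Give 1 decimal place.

From f = (1 − cos θ)/2: cos θ = 1 − 2×0.45 = 0.100; arccos → 84.3°.
Waning ⇒ past full, so θ = 360° − 84.3° = 275.7°.
Age = 29.5 × 275.7°/360° ≈ 22.60 days.

22.6 days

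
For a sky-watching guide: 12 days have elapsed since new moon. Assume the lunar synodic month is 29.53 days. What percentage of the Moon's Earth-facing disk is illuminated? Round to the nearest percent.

92%

The Moon has covered 12/29.53 of its cycle, so θ ≈ 360° × 12/29.53 = 146.3°.
cos 146.3° = (-0.832), so f = (1 − (-0.832))/2 = 0.916, so 92%.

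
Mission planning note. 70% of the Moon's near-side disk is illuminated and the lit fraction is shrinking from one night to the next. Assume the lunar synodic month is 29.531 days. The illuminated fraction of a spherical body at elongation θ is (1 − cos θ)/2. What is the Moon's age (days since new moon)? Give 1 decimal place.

From f = (1 − cos θ)/2: cos θ = 1 − 2×0.70 = -0.400; arccos → 113.6°.
Waning ⇒ past full, so θ = 360° − 113.6° = 246.4°.
Age = 29.531 × 246.4°/360° ≈ 20.21 days.

20.2 days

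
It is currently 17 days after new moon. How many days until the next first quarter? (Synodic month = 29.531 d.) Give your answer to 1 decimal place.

First quarter occurs at elongation 90°, i.e. at age 29.531 × 90/360 = 7.383 d.
This lunation's first quarter (7.383 d) has passed, so add one period: 36.914 − 17 = 19.914 days.

19.9 days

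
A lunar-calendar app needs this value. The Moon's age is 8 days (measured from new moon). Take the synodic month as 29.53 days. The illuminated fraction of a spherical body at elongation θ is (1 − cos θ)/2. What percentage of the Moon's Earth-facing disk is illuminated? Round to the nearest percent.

57%

Elongation θ = 360° × 8/29.53 ≈ 97.5°.
Illuminated fraction = (1 − cos 97.5°)/2 = (1 − (-0.131))/2 ≈ 0.566, so 57%.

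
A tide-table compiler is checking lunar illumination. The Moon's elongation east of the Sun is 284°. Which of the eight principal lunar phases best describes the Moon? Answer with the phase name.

last quarter

284° lies in the last quarter sector of the 8-phase cycle.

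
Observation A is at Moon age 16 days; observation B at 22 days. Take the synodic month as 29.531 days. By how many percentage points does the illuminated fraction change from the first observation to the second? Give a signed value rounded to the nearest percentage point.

First observation: θ = 360°·16/29.531 = 195.0°, so f = 0.983.
Second observation: θ = 268.2°, f = 0.516.
Δf = 0.516 − 0.983 = -0.467, i.e. -47 pp.

-47 percentage points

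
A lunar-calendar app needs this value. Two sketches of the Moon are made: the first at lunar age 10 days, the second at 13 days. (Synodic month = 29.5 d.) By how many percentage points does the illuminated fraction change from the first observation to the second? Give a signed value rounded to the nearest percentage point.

+20 percentage points

θ₁ = 360° × 10/29.5 = 122.0°, f₁ = (1 − cos θ₁)/2 = 0.765.
θ₂ = 360° × 13/29.5 = 158.6°, f₂ = (1 − cos θ₂)/2 = 0.966.
Change = f₂ − f₁ = +0.200 → +20 percentage points.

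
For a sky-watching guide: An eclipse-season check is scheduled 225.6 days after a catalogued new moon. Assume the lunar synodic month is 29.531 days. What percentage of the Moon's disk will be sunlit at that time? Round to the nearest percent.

Reduce mod P: 225.6 − 7×29.531 = 18.88 d into the current lunation.
Elongation θ = 360° × 18.88/29.531 ≈ 230.2°.
Illuminated fraction = (1 − cos 230.2°)/2 = (1 − (-0.640))/2 ≈ 0.820, so 82%.

82%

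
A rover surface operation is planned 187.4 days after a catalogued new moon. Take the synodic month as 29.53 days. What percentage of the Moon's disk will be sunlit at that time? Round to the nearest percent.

78%

187.4/29.53 = 6.346 lunations, so 6 complete cycles and 10.22 d into the next.
Elongation θ = 360° × 10.22/29.53 ≈ 124.6°.
Illuminated fraction = (1 − cos 124.6°)/2 = (1 − (-0.568))/2 ≈ 0.784, so 78%.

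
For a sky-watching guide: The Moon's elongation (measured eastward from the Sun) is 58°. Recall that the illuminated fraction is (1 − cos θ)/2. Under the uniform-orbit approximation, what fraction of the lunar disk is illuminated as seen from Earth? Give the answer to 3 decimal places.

cos 58° = 0.530, so f = (1 − 0.530)/2 = 0.235.

0.235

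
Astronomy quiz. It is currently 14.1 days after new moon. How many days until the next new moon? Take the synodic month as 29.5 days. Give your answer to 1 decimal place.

One full lunation from the last new moon is 29.5 d; remaining = 29.5 − 14.1 = 15.400 d.

15.4 days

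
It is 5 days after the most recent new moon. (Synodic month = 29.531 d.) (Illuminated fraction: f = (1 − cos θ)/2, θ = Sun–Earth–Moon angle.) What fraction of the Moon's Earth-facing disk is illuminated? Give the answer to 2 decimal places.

0.26

Phase angle: θ = 360°·(5 d)/(29.531 d) = 61.0°.
cos 61.0° = 0.486, so f = (1 − 0.486)/2 = 0.257.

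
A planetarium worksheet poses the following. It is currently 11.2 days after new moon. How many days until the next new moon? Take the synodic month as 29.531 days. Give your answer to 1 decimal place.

One full lunation from the last new moon is 29.531 d; remaining = 29.531 − 11.2 = 18.331 d.

18.3 days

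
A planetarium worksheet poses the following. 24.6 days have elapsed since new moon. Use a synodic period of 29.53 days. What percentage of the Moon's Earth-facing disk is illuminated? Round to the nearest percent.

25%

Elongation θ = 360° × 24.6/29.53 ≈ 299.9°.
With cos θ = 0.498, the lit fraction is (1 − 0.498)/2 ≈ 0.251, so 25%.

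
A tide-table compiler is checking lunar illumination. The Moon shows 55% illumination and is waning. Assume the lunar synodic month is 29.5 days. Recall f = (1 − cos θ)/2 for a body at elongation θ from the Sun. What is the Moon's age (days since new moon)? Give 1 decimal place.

21.7 days

From f = (1 − cos θ)/2: cos θ = 1 − 2×0.55 = -0.100; arccos → 95.7°.
Waning ⇒ past full, so θ = 360° − 95.7° = 264.3°.
Age = 29.5 × 264.3°/360° ≈ 21.65 days.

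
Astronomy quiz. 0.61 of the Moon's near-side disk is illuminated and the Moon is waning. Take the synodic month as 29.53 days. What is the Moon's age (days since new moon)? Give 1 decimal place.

From f = (1 − cos θ)/2: cos θ = 1 − 2×0.61 = -0.220; arccos → 102.7°.
Waning ⇒ past full, so θ = 360° − 102.7° = 257.3°.
At 360°/29.53 d per day, 257.3° corresponds to 21.11 days.

21.1 days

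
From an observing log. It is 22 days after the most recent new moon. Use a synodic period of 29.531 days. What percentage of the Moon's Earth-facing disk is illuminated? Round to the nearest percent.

Phase angle: θ = 360°·(22 d)/(29.531 d) = 268.2°.
Illuminated fraction = (1 − cos 268.2°)/2 = (1 − (-0.032))/2 ≈ 0.516, so 52%.

52%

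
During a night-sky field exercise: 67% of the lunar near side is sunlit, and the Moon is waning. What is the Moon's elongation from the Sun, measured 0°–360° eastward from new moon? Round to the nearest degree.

Invert f = (1 − cos θ)/2 to get cos θ = 1 − 2(0.67) = -0.340, hence θ₀ = arccos -0.340 = 109.9°.
Waning ⇒ past full, so θ = 360° − 109.9° = 250.1°.

250°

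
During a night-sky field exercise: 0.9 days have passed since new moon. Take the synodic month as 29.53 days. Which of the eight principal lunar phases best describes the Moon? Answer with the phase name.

θ ≈ 360° × 0.9/29.53 = 11°, which falls in the new moon sector.

new moon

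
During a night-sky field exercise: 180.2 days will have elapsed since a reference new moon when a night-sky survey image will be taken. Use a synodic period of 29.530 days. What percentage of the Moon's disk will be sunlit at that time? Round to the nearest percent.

10%

Reduce mod P: 180.2 − 6×29.530 = 3.02 d into the current lunation.
The Moon has covered 3.02/29.530 of its cycle, so θ ≈ 360° × 3.02/29.530 = 36.8°.
Illuminated fraction = (1 − cos 36.8°)/2 = (1 − 0.801)/2 ≈ 0.100, so 10%.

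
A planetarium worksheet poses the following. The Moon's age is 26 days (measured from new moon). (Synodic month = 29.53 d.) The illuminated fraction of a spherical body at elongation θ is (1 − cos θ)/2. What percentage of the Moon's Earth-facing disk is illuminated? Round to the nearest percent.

The Moon has covered 26/29.53 of its cycle, so θ ≈ 360° × 26/29.53 = 317.0°.
cos 317.0° = 0.731, so f = (1 − 0.731)/2 = 0.135, so 13%.

13%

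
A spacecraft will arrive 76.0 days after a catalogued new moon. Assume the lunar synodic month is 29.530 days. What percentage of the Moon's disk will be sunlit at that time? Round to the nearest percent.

95%

76.0 d spans 2 complete synodic months (2 × 29.530 = 59.06 d) plus 16.94 d.
Elongation θ = 360° × 16.94/29.530 ≈ 206.5°.
Illuminated fraction = (1 − cos 206.5°)/2 = (1 − (-0.895))/2 ≈ 0.947, so 95%.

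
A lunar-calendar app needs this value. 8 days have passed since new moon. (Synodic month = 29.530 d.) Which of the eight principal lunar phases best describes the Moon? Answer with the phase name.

At 8/29.530 of the cycle, θ ≈ 98° — the first quarter range.

first quarter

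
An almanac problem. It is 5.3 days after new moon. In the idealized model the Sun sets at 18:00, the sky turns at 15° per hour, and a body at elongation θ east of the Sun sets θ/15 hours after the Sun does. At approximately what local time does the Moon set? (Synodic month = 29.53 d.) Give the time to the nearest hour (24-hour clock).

22:00

Elongation θ = 360° × 5.3/29.53 ≈ 64.6°.
The Moon trails the Sun by θ/15 = 64.6/15 ≈ 4.31 hours.
18:00 + 4.31 h ≈ 22:18 → 22:00 to the nearest hour.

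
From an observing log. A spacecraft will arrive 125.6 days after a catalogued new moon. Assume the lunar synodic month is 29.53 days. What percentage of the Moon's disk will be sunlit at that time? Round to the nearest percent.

51%

Reduce mod P: 125.6 − 4×29.53 = 7.48 d into the current lunation.
The Moon has covered 7.48/29.53 of its cycle, so θ ≈ 360° × 7.48/29.53 = 91.2°.
Illuminated fraction = (1 − cos 91.2°)/2 = (1 − (-0.021))/2 ≈ 0.510, so 51%.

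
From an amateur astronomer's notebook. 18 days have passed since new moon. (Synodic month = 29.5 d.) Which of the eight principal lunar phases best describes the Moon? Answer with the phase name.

waning gibbous

θ ≈ 360° × 18/29.5 = 220°, which falls in the waning gibbous sector.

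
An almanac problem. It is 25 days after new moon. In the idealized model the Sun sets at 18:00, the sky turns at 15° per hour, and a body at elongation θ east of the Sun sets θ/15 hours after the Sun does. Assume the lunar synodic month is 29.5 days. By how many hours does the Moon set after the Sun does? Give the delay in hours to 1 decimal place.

20.3 h

The Moon has covered 25/29.5 of its cycle, so θ ≈ 360° × 25/29.5 = 305.1°.
At 15° of sky rotation per hour, 305.1° corresponds to a 20.34 h lag.
So the Moon sets 20.34 h after the Sun.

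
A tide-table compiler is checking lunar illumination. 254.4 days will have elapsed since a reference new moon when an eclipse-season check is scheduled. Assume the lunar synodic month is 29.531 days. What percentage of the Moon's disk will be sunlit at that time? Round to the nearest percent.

254.4 d spans 8 complete synodic months (8 × 29.531 = 236.25 d) plus 18.15 d.
Phase angle: θ = 360°·(18.15 d)/(29.531 d) = 221.3°.
Illuminated fraction = (1 − cos 221.3°)/2 = (1 − (-0.751))/2 ≈ 0.876, so 88%.

88%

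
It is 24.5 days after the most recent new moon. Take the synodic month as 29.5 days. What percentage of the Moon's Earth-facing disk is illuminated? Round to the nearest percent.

26%

The Moon has covered 24.5/29.5 of its cycle, so θ ≈ 360° × 24.5/29.5 = 299.0°.
With cos θ = 0.485, the lit fraction is (1 − 0.485)/2 ≈ 0.258, so 26%.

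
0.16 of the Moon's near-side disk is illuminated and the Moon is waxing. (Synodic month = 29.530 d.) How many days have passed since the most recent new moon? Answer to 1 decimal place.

Invert f = (1 − cos θ)/2 to get cos θ = 1 − 2(0.16) = 0.680, hence θ₀ = arccos 0.680 = 47.2°.
Before full moon the principal value applies: θ = 47.2°.
That fraction of the synodic month is 47.2/360 × 29.530 d ≈ 3.87 d.

3.9 days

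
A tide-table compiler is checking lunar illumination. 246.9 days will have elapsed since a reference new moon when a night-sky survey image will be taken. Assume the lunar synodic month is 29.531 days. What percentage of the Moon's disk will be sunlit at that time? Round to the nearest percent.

82%

Reduce mod P: 246.9 − 8×29.531 = 10.65 d into the current lunation.
Phase angle: θ = 360°·(10.65 d)/(29.531 d) = 129.9°.
cos 129.9° = (-0.641), so f = (1 − (-0.641))/2 = 0.820, so 82%.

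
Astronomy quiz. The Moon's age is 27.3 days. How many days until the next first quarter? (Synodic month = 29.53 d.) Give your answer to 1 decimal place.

9.6 days

First quarter is 0.25 of the way through the cycle: age 0.25 × 29.53 = 7.383 d.
Already past this cycle's first quarter; the next is at 7.383 + 29.53 = 36.913 d, so 36.913 − 27.3 = 9.613 days.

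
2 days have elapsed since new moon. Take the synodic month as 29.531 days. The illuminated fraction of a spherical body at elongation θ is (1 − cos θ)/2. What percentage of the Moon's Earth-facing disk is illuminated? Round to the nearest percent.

4%

The Moon has covered 2/29.531 of its cycle, so θ ≈ 360° × 2/29.531 = 24.4°.
With cos θ = 0.911, the lit fraction is (1 − 0.911)/2 ≈ 0.045, so 4%.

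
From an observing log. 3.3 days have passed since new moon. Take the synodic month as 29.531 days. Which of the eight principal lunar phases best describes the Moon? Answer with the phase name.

θ ≈ 360° × 3.3/29.531 = 40°, which falls in the waxing crescent sector.

waxing crescent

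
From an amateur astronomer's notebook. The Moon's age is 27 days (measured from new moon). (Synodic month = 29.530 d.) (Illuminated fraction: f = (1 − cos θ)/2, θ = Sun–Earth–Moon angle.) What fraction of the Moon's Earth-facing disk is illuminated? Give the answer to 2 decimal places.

The Moon has covered 27/29.530 of its cycle, so θ ≈ 360° × 27/29.530 = 329.2°.
With cos θ = 0.859, the lit fraction is (1 − 0.859)/2 ≈ 0.071.

0.07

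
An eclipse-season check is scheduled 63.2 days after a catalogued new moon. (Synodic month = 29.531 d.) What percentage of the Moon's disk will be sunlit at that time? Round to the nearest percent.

Reduce mod P: 63.2 − 2×29.531 = 4.14 d into the current lunation.
Phase angle: θ = 360°·(4.14 d)/(29.531 d) = 50.4°.
cos 50.4° = 0.637, so f = (1 − 0.637)/2 = 0.182, so 18%.

18%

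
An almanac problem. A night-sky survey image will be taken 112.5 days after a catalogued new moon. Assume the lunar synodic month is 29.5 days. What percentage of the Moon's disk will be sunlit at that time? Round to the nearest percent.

31%

112.5 d spans 3 complete synodic months (3 × 29.5 = 88.50 d) plus 24.00 d.
Elongation θ = 360° × 24.00/29.5 ≈ 292.9°.
cos 292.9° = 0.389, so f = (1 − 0.389)/2 = 0.306, so 31%.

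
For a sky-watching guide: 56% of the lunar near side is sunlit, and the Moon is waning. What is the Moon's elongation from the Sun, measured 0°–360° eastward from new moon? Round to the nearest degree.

263°

cos θ = 1 − 2f = -0.120, giving a principal value of 96.9°.
Waning ⇒ past full, so θ = 360° − 96.9° = 263.1°.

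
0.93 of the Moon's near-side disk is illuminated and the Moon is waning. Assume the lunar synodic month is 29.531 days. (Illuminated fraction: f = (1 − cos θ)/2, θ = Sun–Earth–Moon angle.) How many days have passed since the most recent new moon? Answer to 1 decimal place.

cos θ = 1 − 2f = -0.860, giving a principal value of 149.3°.
Waning ⇒ past full, so θ = 360° − 149.3° = 210.7°.
Age = 29.531 × 210.7°/360° ≈ 17.28 days.

17.3 days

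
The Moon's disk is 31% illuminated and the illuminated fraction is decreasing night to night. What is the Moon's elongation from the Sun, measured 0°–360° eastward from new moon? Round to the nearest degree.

292°

cos θ = 1 − 2f = 0.380, giving a principal value of 67.7°.
Since the Moon is past full (waning), take the reflex angle: θ = 360° − 67.7° = 292.3°.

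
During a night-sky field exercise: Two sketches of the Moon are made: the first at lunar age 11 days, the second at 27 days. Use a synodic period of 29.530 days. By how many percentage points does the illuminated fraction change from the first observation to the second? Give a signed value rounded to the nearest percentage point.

-78 percentage points

First observation: θ = 360°·11/29.530 = 134.1°, so f = 0.848.
Second observation: θ = 329.2°, f = 0.071.
Δf = 0.071 − 0.848 = -0.777, i.e. -78 pp.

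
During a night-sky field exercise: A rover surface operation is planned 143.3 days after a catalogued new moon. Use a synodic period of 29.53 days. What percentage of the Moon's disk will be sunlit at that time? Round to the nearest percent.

20%

143.3 d spans 4 complete synodic months (4 × 29.53 = 118.12 d) plus 25.18 d.
The Moon has covered 25.18/29.53 of its cycle, so θ ≈ 360° × 25.18/29.53 = 307.0°.
cos 307.0° = 0.601, so f = (1 − 0.601)/2 = 0.199, so 20%.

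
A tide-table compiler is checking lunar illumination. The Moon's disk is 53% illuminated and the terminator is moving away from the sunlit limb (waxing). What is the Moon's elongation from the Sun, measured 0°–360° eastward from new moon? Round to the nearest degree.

Invert f = (1 − cos θ)/2 to get cos θ = 1 − 2(0.53) = -0.060, hence θ₀ = arccos -0.060 = 93.4°.
The Moon is waxing (0°–180°), so θ = 93.4° directly.

93°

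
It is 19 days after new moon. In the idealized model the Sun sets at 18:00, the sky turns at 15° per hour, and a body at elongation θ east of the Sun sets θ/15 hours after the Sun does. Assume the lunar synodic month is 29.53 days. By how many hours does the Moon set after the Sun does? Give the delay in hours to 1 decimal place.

15.4 h

Phase angle: θ = 360°·(19 d)/(29.53 d) = 231.6°.
Delay after the Sun = 231.6° / (15°/h) ≈ 15.44 h.
So the Moon sets 15.44 h after the Sun.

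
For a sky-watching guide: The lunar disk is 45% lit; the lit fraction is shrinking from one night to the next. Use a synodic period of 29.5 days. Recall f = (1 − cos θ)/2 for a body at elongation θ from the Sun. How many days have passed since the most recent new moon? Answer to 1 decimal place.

22.6 days

From f = (1 − cos θ)/2: cos θ = 1 − 2×0.45 = 0.100; arccos → 84.3°.
Waning ⇒ past full, so θ = 360° − 84.3° = 275.7°.
At 360°/29.5 d per day, 275.7° corresponds to 22.60 days.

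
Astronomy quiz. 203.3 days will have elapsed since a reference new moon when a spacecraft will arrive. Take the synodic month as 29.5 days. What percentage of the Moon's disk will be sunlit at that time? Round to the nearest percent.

11%

Reduce mod P: 203.3 − 6×29.5 = 26.30 d into the current lunation.
Phase angle: θ = 360°·(26.30 d)/(29.5 d) = 320.9°.
Illuminated fraction = (1 − cos 320.9°)/2 = (1 − 0.777)/2 ≈ 0.112, so 11%.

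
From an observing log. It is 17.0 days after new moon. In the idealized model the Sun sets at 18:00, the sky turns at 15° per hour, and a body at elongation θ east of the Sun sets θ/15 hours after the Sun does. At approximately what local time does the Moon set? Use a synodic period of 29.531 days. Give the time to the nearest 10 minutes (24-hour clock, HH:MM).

Elongation θ = 360° × 17.0/29.531 ≈ 207.2°.
The Moon trails the Sun by θ/15 = 207.2/15 ≈ 13.82 hours.
18:00 + 13.816 h ≈ 07:49 → 07:50 to the nearest ten minutes.

07:50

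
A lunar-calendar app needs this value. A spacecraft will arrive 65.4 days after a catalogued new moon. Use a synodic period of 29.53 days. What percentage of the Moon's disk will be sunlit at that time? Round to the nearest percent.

39%

65.4/29.53 = 2.215 lunations, so 2 complete cycles and 6.34 d into the next.
Phase angle: θ = 360°·(6.34 d)/(29.53 d) = 77.3°.
Illuminated fraction = (1 − cos 77.3°)/2 = (1 − 0.220)/2 ≈ 0.390, so 39%.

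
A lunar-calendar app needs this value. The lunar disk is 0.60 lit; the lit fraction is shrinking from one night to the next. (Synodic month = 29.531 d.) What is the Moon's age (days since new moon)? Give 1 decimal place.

21.2 days

Invert f = (1 − cos θ)/2 to get cos θ = 1 − 2(0.60) = -0.200, hence θ₀ = arccos -0.200 = 101.5°.
Since the Moon is past full (waning), take the reflex angle: θ = 360° − 101.5° = 258.5°.
Age = 29.531 × 258.5°/360° ≈ 21.20 days.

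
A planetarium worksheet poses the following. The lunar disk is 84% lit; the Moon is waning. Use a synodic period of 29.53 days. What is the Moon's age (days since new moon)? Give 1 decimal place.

18.6 days

cos θ = 1 − 2f = -0.680, giving a principal value of 132.8°.
Waning ⇒ past full, so θ = 360° − 132.8° = 227.2°.
At 360°/29.53 d per day, 227.2° corresponds to 18.63 days.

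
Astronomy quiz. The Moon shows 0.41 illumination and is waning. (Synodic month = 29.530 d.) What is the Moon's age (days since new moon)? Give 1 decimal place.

Invert f = (1 − cos θ)/2 to get cos θ = 1 − 2(0.41) = 0.180, hence θ₀ = arccos 0.180 = 79.6°.
Since the Moon is past full (waning), take the reflex angle: θ = 360° − 79.6° = 280.4°.
At 360°/29.530 d per day, 280.4° corresponds to 23.00 days.

23.0 days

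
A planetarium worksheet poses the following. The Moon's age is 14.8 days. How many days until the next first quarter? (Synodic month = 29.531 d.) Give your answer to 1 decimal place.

First quarter is 0.25 of the way through the cycle: age 0.25 × 29.531 = 7.383 d.
This lunation's first quarter (7.383 d) has passed, so add one period: 36.914 − 14.8 = 22.114 days.

22.1 days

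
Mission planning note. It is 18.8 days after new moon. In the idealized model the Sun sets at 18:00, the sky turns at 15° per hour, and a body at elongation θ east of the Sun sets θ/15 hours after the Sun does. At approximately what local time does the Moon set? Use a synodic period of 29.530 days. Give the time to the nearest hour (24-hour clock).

09:00

Phase angle: θ = 360°·(18.8 d)/(29.530 d) = 229.2°.
At 15° of sky rotation per hour, 229.2° corresponds to a 15.28 h lag.
18:00 + 15.28 h ≈ 09:17 → 09:00 to the nearest hour.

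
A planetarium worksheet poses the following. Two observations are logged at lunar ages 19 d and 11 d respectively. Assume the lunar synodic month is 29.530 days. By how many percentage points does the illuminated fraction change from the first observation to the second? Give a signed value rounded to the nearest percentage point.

First observation: θ = 360°·19/29.530 = 231.6°, so f = 0.810.
Second observation: θ = 134.1°, f = 0.848.
Δf = 0.848 − 0.810 = +0.038, i.e. +4 pp.

+4 pp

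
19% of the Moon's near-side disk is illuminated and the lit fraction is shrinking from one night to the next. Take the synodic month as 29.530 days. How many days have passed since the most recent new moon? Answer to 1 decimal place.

Invert f = (1 − cos θ)/2 to get cos θ = 1 − 2(0.19) = 0.620, hence θ₀ = arccos 0.620 = 51.7°.
Waning ⇒ past full, so θ = 360° − 51.7° = 308.3°.
At 360°/29.530 d per day, 308.3° corresponds to 25.29 days.

25.3 days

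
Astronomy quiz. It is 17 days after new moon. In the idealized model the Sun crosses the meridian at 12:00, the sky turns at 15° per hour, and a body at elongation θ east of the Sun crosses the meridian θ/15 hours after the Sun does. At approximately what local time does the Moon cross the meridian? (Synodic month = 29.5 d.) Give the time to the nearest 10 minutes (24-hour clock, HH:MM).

Phase angle: θ = 360°·(17 d)/(29.5 d) = 207.5°.
Delay after the Sun = 207.5° / (15°/h) ≈ 13.83 h.
12:00 + 13.831 h ≈ 01:50 → 01:50 to the nearest ten minutes.

01:50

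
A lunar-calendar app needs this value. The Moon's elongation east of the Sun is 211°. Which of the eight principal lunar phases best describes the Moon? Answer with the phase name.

waning gibbous

211° lies in the waning gibbous sector of the 8-phase cycle.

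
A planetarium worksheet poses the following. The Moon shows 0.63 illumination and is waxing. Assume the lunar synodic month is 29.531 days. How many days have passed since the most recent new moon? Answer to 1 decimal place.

8.6 days

From f = (1 − cos θ)/2: cos θ = 1 − 2×0.63 = -0.260; arccos → 105.1°.
The Moon is waxing (0°–180°), so θ = 105.1° directly.
Age = 29.531 × 105.1°/360° ≈ 8.62 days.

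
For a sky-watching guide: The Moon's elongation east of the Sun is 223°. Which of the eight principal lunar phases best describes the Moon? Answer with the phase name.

waning gibbous

The waning gibbous sector spans roughly 202°–248°; 223° falls inside it.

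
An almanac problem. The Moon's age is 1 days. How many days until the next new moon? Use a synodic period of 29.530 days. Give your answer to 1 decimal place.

28.5 days

One full lunation from the last new moon is 29.530 d; remaining = 29.530 − 1 = 28.530 d.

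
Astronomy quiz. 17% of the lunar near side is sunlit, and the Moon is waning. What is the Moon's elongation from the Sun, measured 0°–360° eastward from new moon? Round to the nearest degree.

311°

cos θ = 1 − 2f = 0.660, giving a principal value of 48.7°.
A waning Moon lies in 180°–360°, so θ = 360° − 48.7° = 311.3°.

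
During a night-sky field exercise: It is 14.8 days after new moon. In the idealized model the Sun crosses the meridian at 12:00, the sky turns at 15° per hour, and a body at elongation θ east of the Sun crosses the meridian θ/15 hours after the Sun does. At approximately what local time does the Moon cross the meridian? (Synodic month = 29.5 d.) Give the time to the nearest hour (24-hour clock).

Elongation θ = 360° × 14.8/29.5 ≈ 180.6°.
At 15° of sky rotation per hour, 180.6° corresponds to a 12.04 h lag.
12:00 + 12.04 h ≈ 00:02 → 00:00 to the nearest hour.

00:00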